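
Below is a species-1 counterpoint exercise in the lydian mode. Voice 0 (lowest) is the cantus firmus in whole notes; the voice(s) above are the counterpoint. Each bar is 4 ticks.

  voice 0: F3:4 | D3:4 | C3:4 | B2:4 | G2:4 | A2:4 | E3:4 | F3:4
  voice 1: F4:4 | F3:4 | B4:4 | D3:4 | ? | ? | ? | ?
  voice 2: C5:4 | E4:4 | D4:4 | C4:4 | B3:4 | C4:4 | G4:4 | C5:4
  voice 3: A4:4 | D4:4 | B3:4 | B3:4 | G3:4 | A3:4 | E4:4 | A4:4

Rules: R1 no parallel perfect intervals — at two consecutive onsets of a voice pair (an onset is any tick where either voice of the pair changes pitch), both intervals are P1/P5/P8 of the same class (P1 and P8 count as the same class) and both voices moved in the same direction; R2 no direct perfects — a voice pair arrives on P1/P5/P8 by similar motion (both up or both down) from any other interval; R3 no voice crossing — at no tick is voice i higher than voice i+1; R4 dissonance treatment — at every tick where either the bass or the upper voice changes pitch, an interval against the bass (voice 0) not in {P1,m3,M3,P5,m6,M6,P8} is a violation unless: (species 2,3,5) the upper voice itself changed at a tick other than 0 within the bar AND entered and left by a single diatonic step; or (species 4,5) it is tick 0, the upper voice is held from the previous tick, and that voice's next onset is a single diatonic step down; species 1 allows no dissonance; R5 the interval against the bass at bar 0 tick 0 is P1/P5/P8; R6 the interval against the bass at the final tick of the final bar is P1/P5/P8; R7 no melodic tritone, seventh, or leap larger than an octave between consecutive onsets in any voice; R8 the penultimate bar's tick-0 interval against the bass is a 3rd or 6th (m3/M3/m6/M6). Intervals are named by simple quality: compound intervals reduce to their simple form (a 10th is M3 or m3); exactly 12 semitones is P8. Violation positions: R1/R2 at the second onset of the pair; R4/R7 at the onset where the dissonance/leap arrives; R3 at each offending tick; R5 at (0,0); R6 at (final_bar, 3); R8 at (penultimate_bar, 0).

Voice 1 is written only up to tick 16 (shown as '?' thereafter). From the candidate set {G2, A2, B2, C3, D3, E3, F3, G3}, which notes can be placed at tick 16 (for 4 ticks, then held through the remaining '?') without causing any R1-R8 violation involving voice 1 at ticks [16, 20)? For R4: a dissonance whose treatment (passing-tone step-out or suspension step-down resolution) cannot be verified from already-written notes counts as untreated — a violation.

G2: violates R2
A2: violates R4
B2: violates R2
C3: violates R2,R4
D3: legal
E3: legal
F3: violates R4
G3: legal

{D3, E3, G3}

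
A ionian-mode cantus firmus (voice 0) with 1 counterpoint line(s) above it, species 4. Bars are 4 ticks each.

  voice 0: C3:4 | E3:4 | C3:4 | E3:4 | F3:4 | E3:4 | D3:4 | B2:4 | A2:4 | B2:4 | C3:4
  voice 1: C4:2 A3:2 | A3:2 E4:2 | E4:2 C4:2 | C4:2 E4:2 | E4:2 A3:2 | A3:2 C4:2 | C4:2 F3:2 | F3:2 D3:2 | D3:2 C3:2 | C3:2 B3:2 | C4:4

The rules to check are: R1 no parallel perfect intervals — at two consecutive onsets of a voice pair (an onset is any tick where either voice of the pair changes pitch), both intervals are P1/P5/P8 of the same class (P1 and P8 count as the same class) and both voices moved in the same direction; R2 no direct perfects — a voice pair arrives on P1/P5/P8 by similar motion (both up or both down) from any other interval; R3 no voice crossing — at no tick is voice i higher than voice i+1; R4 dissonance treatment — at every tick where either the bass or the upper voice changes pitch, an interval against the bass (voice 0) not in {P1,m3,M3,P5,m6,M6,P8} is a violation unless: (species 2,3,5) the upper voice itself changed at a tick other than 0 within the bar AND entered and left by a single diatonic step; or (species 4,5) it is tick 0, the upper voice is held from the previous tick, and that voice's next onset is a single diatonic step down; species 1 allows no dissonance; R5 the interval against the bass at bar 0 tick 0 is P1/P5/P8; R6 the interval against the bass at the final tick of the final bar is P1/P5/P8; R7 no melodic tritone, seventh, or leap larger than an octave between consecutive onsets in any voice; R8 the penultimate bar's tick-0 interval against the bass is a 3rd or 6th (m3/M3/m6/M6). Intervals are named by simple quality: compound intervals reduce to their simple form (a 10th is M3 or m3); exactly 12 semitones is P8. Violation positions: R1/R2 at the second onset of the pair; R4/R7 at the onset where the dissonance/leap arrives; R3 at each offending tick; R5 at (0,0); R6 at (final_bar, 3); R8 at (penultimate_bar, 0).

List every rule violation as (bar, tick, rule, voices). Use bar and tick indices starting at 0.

(1, 0, R4, (0, 1))
(4, 0, R4, (0, 1))
(5, 0, R4, (0, 1))
(6, 0, R4, (0, 1))
(7, 0, R4, (0, 1))
(9, 0, R4, (0, 1))
(9, 0, R8, (0, 1))
(9, 2, R7, (1,))
(10, 0, R1, (0, 1))

bar 0: v0=C3 v1=C4 downbeat P8
bar 1: v0=E3 v1=A3 downbeat P4
bar 2: v0=C3 v1=E4 downbeat M3
bar 3: v0=E3 v1=C4 downbeat m6
bar 4: v0=F3 v1=E4 downbeat M7
bar 5: v0=E3 v1=A3 downbeat P4
bar 6: v0=D3 v1=C4 downbeat m7
bar 7: v0=B2 v1=F3 downbeat TT
bar 8: v0=A2 v1=D3 downbeat P4
bar 9: v0=B2 v1=C3 downbeat m2
bar 10: v0=C3 v1=C4 downbeat P8
  -> R4 @ bar 1 tick 0 v(0, 1): E3/A3 P4 untreated
  -> R4 @ bar 4 tick 0 v(0, 1): F3/E4 M7 untreated
  -> R4 @ bar 5 tick 0 v(0, 1): E3/A3 P4 untreated
  -> R4 @ bar 6 tick 0 v(0, 1): D3/C4 m7 untreated
  -> R4 @ bar 7 tick 0 v(0, 1): B2/F3 TT untreated
  -> R4 @ bar 9 tick 0 v(0, 1): B2/C3 m2 untreated
  -> R8 @ bar 9 tick 0 v(0, 1): penult m2 not 3rd/6th
  -> R7 @ bar 9 tick 2 v(1,): C3->B3 leap 11st
  -> R1 @ bar 10 tick 0 v(0, 1): B2/B3 P8 -> C3/C4 P8 similar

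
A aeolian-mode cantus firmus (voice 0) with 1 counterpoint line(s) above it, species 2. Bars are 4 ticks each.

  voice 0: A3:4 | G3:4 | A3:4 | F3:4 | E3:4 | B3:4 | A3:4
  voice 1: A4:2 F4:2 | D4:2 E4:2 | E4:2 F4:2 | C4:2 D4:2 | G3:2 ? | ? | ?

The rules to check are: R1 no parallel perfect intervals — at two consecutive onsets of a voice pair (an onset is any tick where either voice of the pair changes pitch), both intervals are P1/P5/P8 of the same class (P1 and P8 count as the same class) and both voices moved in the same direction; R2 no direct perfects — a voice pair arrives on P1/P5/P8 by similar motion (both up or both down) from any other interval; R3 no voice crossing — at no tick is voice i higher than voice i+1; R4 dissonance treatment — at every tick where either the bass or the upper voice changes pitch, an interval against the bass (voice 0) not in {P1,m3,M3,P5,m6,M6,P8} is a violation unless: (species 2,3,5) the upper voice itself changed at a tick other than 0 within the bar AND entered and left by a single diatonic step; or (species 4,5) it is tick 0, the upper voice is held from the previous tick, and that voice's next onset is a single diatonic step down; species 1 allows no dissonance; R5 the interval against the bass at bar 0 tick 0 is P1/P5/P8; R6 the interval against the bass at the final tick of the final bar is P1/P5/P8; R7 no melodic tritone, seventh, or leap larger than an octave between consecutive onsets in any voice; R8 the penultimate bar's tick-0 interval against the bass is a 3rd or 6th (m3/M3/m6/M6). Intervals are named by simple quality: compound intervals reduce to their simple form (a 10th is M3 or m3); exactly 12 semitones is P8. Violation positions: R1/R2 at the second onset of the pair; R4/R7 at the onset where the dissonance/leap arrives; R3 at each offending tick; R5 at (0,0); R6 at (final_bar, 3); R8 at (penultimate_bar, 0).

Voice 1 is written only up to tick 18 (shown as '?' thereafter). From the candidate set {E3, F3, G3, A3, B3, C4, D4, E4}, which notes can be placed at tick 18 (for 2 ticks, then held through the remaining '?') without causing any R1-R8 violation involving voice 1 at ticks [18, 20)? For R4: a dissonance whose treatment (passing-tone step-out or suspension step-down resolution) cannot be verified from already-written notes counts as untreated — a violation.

E3: legal
F3: violates R4
G3: legal
A3: violates R4
B3: legal
C4: legal
D4: violates R4
E4: legal

{B3, C4, E3, E4, G3}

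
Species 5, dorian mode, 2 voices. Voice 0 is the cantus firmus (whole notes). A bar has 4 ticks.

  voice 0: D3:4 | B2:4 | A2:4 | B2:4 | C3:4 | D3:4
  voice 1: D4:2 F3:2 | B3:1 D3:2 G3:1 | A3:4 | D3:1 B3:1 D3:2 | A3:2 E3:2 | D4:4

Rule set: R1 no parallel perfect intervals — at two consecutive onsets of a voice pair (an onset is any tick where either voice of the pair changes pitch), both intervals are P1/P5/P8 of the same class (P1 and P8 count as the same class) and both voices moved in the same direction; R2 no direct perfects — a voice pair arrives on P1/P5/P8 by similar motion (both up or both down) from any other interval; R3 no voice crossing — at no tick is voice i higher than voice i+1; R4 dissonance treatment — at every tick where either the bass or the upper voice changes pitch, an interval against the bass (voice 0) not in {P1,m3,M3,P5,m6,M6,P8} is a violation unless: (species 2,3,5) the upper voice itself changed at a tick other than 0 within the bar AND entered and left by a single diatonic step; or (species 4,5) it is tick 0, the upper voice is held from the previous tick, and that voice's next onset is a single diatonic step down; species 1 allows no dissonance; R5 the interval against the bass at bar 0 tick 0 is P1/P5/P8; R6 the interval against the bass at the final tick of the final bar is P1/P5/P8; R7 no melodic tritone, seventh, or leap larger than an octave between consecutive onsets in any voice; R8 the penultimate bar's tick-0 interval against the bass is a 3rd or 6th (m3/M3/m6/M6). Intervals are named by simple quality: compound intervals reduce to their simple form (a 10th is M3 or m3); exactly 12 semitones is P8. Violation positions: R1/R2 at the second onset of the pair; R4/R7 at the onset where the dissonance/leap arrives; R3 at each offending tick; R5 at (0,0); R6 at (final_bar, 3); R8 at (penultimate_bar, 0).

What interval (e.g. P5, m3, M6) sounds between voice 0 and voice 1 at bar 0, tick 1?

voice 0=D3 voice 1=D4 -> P8

P8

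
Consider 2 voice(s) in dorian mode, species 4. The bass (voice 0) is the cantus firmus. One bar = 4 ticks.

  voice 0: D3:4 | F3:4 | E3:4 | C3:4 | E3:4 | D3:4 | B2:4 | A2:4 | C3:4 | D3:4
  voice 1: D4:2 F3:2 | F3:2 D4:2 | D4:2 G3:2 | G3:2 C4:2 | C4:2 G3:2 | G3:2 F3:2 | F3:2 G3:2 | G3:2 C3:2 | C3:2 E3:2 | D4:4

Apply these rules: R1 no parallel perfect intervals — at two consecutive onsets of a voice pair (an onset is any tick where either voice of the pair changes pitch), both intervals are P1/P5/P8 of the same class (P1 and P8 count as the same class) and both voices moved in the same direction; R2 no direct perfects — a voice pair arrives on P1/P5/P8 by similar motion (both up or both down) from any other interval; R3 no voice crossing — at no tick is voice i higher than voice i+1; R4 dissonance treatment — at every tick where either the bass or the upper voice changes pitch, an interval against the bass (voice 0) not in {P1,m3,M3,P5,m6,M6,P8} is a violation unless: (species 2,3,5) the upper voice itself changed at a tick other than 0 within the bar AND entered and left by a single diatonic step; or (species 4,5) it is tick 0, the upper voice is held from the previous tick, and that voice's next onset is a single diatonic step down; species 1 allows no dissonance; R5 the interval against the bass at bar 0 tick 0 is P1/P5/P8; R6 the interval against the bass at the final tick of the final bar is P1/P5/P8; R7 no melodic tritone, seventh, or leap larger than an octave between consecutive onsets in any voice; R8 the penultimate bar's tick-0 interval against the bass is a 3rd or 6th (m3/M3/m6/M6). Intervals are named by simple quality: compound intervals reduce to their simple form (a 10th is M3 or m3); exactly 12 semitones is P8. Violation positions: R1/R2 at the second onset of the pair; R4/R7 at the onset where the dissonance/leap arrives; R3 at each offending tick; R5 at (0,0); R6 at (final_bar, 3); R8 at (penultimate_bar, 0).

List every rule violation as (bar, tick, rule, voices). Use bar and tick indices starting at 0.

bar 0: v0=D3 v1=D4 downbeat P8
bar 1: v0=F3 v1=F3 downbeat P1
bar 2: v0=E3 v1=D4 downbeat m7
bar 3: v0=C3 v1=G3 downbeat P5
bar 4: v0=E3 v1=C4 downbeat m6
bar 5: v0=D3 v1=G3 downbeat P4
bar 6: v0=B2 v1=F3 downbeat TT
bar 7: v0=A2 v1=G3 downbeat m7
bar 8: v0=C3 v1=C3 downbeat P1
bar 9: v0=D3 v1=D4 downbeat P8
  -> R4 @ bar 2 tick 0 v(0, 1): E3/D4 m7 untreated
  -> R4 @ bar 6 tick 0 v(0, 1): B2/F3 TT untreated
  -> R4 @ bar 7 tick 0 v(0, 1): A2/G3 m7 untreated
  -> R8 @ bar 8 tick 0 v(0, 1): penult P1 not 3rd/6th
  -> R2 @ bar 9 tick 0 v(0, 1): C3/E3 M3 -> D3/D4 P8 similar
  -> R7 @ bar 9 tick 0 v(1,): E3->D4 leap 10st

(2, 0, R4, (0, 1))
(6, 0, R4, (0, 1))
(7, 0, R4, (0, 1))
(8, 0, R8, (0, 1))
(9, 0, R2, (0, 1))
(9, 0, R7, (1,))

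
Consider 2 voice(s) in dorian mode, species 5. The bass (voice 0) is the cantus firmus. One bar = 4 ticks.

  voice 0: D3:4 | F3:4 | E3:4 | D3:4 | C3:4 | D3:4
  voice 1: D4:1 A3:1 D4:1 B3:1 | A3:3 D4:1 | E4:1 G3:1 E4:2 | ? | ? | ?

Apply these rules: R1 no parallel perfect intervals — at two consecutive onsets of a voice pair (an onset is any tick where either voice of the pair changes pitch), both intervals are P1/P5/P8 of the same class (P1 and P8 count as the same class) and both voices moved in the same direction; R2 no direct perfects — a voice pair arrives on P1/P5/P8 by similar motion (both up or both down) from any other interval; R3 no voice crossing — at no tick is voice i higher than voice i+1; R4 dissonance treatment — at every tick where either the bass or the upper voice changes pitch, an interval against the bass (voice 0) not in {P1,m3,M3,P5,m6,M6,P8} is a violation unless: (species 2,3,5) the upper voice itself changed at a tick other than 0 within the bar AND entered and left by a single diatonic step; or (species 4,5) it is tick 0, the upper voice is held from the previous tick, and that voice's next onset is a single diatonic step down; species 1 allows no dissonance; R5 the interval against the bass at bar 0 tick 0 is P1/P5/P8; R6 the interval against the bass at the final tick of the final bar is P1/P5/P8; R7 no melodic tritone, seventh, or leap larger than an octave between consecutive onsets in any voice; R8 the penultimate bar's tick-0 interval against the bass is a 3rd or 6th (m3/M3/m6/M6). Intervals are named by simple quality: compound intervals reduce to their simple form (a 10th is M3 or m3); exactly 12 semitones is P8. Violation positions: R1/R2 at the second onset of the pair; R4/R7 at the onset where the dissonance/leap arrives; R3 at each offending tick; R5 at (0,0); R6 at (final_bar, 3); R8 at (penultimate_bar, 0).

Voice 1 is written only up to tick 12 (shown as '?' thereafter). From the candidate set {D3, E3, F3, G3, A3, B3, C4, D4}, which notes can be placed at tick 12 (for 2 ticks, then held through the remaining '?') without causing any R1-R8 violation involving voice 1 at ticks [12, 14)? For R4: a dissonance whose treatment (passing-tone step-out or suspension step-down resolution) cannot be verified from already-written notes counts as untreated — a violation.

D3: violates R1,R7
E3: violates R4
F3: violates R7
G3: violates R4
A3: violates R2
B3: legal
C4: violates R4
D4: violates R1

{B3}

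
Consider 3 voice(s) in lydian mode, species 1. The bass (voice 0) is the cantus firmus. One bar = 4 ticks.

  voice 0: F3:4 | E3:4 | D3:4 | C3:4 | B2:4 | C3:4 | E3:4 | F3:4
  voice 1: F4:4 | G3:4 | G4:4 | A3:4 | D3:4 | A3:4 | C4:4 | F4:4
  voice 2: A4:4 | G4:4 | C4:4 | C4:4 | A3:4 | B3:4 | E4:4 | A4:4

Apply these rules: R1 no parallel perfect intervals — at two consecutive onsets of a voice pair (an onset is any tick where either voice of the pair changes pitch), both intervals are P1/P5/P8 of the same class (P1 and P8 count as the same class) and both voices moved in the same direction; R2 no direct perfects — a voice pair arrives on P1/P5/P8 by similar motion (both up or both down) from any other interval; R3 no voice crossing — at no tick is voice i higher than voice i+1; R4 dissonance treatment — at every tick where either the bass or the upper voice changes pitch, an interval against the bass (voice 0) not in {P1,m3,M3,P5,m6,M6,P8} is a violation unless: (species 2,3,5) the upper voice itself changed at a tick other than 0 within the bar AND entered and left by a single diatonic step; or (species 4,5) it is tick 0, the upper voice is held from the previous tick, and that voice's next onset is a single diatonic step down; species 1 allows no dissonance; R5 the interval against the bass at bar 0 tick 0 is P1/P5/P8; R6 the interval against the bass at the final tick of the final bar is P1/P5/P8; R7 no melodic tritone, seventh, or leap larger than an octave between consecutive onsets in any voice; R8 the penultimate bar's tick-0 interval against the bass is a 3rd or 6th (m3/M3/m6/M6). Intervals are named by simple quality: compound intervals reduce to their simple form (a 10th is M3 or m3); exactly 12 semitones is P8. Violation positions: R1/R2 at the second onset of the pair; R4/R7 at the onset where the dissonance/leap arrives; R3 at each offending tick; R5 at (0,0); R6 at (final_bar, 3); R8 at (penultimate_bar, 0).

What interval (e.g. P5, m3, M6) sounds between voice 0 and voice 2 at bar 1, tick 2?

voice 0=E3 voice 2=G4 -> m3

m3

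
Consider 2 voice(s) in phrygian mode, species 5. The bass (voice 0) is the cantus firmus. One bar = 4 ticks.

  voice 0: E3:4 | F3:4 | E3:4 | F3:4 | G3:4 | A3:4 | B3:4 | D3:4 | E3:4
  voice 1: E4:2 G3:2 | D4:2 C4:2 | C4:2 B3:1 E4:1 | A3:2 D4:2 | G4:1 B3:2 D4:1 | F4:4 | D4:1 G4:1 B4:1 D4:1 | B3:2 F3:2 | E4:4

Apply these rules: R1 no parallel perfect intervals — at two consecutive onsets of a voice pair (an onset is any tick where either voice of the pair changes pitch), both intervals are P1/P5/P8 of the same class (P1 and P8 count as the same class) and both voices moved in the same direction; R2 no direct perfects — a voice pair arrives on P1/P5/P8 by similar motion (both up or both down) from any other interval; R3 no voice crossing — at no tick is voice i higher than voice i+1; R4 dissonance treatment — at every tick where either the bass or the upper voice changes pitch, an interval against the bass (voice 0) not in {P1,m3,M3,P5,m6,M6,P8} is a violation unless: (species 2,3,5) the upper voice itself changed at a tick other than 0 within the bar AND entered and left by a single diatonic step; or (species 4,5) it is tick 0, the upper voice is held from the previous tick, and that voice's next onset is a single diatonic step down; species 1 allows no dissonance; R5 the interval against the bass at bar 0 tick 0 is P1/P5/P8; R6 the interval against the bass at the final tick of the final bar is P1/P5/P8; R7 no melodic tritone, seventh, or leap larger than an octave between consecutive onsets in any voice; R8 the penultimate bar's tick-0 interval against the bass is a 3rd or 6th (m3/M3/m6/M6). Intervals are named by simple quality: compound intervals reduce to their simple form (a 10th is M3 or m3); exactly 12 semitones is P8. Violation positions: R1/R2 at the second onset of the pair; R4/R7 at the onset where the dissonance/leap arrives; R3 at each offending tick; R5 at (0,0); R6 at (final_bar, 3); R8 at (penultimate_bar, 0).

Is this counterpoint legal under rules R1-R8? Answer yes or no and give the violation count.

bar 0: v0=E3 v1=E4 (P8)
bar 1: v0=F3 v1=D4 (M6)
bar 2: v0=E3 v1=C4 (m6)
bar 3: v0=F3 v1=A3 (M3)
bar 4: v0=G3 v1=G4 (P8)
bar 5: v0=A3 v1=F4 (m6)
bar 6: v0=B3 v1=D4 (m3)
bar 7: v0=D3 v1=B3 (M6)
bar 8: v0=E3 v1=E4 (P8)
  R2 @ bar4.0: F3/D4 M6 -> G3/G4 P8 similar
  R7 @ bar7.2: B3->F3 leap 6st
  R2 @ bar8.0: D3/F3 m3 -> E3/E4 P8 similar
  R7 @ bar8.0: F3->E4 leap 11st

No (4 violations)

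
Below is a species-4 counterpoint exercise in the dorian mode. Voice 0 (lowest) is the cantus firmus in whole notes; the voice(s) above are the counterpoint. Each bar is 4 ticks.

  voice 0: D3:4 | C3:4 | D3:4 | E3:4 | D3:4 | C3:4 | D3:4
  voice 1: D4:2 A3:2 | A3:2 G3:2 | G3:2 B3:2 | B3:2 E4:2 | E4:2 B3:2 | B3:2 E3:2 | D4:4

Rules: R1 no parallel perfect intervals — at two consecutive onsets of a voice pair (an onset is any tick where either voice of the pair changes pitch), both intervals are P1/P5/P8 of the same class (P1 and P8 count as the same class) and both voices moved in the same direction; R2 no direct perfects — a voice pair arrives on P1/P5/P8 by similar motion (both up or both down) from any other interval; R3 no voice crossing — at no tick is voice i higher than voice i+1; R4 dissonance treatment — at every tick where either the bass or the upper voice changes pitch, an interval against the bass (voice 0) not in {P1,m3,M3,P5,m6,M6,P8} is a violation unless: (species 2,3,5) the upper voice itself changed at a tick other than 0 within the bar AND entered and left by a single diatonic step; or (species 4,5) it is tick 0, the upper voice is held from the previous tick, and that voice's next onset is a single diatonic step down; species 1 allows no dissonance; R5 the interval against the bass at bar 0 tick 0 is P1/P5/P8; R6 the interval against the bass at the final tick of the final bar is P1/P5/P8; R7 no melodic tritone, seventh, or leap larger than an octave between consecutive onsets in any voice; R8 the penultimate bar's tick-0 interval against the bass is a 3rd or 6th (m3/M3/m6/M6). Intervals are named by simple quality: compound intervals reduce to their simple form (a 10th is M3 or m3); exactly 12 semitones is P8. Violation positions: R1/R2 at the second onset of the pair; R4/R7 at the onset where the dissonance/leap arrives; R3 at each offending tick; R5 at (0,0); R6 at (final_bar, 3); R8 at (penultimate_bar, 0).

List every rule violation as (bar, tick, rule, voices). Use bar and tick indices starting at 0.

bar 0: v0=D3 v1=D4 downbeat P8
bar 1: v0=C3 v1=A3 downbeat M6
bar 2: v0=D3 v1=G3 downbeat P4
bar 3: v0=E3 v1=B3 downbeat P5
bar 4: v0=D3 v1=E4 downbeat M2
bar 5: v0=C3 v1=B3 downbeat M7
bar 6: v0=D3 v1=D4 downbeat P8
  -> R4 @ bar 2 tick 0 v(0, 1): D3/G3 P4 untreated
  -> R4 @ bar 4 tick 0 v(0, 1): D3/E4 M2 untreated
  -> R4 @ bar 5 tick 0 v(0, 1): C3/B3 M7 untreated
  -> R8 @ bar 5 tick 0 v(0, 1): penult M7 not 3rd/6th
  -> R2 @ bar 6 tick 0 v(0, 1): C3/E3 M3 -> D3/D4 P8 similar
  -> R7 @ bar 6 tick 0 v(1,): E3->D4 leap 10st

(2, 0, R4, (0, 1))
(4, 0, R4, (0, 1))
(5, 0, R4, (0, 1))
(5, 0, R8, (0, 1))
(6, 0, R2, (0, 1))
(6, 0, R7, (1,))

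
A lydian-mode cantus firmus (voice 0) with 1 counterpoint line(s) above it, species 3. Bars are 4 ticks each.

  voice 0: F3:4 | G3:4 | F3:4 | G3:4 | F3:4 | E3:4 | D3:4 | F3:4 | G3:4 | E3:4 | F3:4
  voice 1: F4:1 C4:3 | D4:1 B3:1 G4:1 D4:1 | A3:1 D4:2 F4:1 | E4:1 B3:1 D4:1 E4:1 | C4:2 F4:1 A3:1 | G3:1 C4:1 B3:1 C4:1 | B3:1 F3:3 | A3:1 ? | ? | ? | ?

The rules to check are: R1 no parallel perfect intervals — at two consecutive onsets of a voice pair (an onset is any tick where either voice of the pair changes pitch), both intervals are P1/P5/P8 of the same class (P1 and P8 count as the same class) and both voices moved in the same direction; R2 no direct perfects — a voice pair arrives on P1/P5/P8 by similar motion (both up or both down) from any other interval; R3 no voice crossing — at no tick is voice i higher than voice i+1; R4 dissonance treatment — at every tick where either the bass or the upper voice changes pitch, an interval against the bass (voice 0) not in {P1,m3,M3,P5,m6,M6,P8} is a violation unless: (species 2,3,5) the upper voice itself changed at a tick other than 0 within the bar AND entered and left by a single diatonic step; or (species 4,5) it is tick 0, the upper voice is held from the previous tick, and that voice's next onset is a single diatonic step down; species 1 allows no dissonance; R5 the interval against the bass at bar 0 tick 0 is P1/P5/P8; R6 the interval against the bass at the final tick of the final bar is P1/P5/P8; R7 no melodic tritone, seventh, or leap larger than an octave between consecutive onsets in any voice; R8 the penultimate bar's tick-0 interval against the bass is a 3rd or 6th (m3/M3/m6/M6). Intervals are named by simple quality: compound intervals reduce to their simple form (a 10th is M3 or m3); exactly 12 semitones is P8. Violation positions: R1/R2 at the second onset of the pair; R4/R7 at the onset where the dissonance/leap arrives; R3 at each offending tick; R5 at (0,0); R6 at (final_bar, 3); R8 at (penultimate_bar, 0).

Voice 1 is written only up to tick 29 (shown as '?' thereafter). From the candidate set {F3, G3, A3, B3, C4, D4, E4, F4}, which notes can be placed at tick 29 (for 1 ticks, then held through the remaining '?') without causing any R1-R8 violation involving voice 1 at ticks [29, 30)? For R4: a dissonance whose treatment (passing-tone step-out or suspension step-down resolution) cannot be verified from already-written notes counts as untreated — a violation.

{A3, C4, D4, F3, F4}

F3: legal
G3: violates R4
A3: legal
B3: violates R4
C4: legal
D4: legal
E4: violates R4
F4: legal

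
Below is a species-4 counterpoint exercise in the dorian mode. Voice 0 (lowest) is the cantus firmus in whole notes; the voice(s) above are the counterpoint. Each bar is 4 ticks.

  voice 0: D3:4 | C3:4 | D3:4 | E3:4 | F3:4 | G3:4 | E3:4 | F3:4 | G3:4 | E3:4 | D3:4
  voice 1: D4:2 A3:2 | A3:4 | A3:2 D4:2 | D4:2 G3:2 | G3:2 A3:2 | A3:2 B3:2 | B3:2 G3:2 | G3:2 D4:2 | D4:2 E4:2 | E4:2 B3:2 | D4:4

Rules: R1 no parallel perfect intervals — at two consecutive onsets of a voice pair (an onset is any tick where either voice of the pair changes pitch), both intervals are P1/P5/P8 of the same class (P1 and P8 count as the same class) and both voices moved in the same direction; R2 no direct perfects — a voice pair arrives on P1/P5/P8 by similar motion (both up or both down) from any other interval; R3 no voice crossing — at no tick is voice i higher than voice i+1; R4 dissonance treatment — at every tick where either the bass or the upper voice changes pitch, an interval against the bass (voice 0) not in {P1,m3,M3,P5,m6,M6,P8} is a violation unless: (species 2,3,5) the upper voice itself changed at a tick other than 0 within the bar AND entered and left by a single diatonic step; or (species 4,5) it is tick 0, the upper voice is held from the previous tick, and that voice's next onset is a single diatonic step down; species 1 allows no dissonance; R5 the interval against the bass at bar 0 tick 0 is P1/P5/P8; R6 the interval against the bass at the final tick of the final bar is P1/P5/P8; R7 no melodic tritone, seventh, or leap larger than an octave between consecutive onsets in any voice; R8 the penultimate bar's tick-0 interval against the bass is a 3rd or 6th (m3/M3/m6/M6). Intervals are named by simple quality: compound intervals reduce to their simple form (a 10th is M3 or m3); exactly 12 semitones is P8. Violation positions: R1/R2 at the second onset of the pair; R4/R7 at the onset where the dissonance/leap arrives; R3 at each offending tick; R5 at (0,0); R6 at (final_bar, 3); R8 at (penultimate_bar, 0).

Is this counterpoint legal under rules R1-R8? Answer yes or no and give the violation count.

bar 0: v0=D3 v1=D4 (P8)
bar 1: v0=C3 v1=A3 (M6)
bar 2: v0=D3 v1=A3 (P5)
bar 3: v0=E3 v1=D4 (m7)
bar 4: v0=F3 v1=G3 (M2)
bar 5: v0=G3 v1=A3 (M2)
bar 6: v0=E3 v1=B3 (P5)
bar 7: v0=F3 v1=G3 (M2)
bar 8: v0=G3 v1=D4 (P5)
bar 9: v0=E3 v1=E4 (P8)
bar 10: v0=D3 v1=D4 (P8)
  R4 @ bar3.0: E3/D4 m7 untreated
  R4 @ bar4.0: F3/G3 M2 untreated
  R4 @ bar5.0: G3/A3 M2 untreated
  R4 @ bar7.0: F3/G3 M2 untreated
  R8 @ bar9.0: penult P8 not 3rd/6th

No (5 violations)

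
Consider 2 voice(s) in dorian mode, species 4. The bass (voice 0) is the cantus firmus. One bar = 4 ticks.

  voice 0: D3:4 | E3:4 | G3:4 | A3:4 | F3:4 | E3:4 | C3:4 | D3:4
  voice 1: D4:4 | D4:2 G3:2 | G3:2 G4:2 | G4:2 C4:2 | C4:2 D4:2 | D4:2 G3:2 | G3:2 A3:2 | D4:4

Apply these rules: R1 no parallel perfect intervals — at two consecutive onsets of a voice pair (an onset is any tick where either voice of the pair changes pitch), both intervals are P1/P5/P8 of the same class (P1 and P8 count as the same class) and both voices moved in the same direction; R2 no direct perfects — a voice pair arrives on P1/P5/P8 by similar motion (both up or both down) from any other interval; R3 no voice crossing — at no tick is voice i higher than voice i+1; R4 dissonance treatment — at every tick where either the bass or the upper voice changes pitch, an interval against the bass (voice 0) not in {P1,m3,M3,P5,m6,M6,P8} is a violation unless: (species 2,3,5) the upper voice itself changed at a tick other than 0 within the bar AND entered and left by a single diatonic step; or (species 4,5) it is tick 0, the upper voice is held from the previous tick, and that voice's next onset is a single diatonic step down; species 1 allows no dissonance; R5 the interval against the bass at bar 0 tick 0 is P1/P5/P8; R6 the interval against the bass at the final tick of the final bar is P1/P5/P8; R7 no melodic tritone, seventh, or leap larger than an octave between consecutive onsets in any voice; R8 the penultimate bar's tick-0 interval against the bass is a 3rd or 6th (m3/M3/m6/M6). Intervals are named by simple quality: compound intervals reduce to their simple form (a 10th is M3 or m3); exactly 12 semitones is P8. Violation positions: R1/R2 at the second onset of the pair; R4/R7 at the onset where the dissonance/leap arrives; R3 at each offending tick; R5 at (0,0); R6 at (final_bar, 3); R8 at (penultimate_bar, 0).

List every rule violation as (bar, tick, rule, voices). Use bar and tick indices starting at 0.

(1, 0, R4, (0, 1))
(3, 0, R4, (0, 1))
(5, 0, R4, (0, 1))
(6, 0, R8, (0, 1))
(7, 0, R2, (0, 1))

bar 0: v0=D3 v1=D4 downbeat P8
bar 1: v0=E3 v1=D4 downbeat m7
bar 2: v0=G3 v1=G3 downbeat P1
bar 3: v0=A3 v1=G4 downbeat m7
bar 4: v0=F3 v1=C4 downbeat P5
bar 5: v0=E3 v1=D4 downbeat m7
bar 6: v0=C3 v1=G3 downbeat P5
bar 7: v0=D3 v1=D4 downbeat P8
  -> R4 @ bar 1 tick 0 v(0, 1): E3/D4 m7 untreated
  -> R4 @ bar 3 tick 0 v(0, 1): A3/G4 m7 untreated
  -> R4 @ bar 5 tick 0 v(0, 1): E3/D4 m7 untreated
  -> R8 @ bar 6 tick 0 v(0, 1): penult P5 not 3rd/6th
  -> R2 @ bar 7 tick 0 v(0, 1): C3/A3 M6 -> D3/D4 P8 similar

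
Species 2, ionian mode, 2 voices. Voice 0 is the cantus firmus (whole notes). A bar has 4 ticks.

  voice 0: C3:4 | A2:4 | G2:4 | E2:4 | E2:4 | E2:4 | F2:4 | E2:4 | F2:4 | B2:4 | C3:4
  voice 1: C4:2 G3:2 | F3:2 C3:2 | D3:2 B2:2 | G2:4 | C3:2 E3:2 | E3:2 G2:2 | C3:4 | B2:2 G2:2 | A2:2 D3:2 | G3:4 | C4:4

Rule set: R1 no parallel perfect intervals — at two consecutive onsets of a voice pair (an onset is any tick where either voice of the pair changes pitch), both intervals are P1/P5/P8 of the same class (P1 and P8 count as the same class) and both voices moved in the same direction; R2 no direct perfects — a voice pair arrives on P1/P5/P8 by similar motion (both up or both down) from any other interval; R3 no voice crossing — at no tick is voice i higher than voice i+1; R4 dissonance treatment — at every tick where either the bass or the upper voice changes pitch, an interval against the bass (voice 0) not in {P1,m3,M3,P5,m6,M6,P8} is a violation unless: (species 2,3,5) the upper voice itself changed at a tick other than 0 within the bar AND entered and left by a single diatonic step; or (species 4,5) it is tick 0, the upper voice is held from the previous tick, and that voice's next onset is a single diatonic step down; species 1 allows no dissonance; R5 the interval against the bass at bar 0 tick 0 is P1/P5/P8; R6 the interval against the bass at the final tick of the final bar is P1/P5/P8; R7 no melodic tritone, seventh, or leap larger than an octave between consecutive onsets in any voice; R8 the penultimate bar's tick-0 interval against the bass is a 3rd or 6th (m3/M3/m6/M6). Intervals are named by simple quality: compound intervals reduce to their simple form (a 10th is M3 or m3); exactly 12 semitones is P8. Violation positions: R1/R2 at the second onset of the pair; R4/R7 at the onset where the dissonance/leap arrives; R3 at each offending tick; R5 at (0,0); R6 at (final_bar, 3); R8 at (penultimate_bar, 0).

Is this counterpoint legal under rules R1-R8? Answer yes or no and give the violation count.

bar 0: v0=C3 v1=C4 (P8)
bar 1: v0=A2 v1=F3 (m6)
bar 2: v0=G2 v1=D3 (P5)
bar 3: v0=E2 v1=G2 (m3)
bar 4: v0=E2 v1=C3 (m6)
bar 5: v0=E2 v1=E3 (P8)
bar 6: v0=F2 v1=C3 (P5)
bar 7: v0=E2 v1=B2 (P5)
bar 8: v0=F2 v1=A2 (M3)
bar 9: v0=B2 v1=G3 (m6)
bar 10: v0=C3 v1=C4 (P8)
  R2 @ bar6.0: E2/G2 m3 -> F2/C3 P5 similar
  R1 @ bar7.0: F2/C3 P5 -> E2/B2 P5 similar
  R7 @ bar9.0: F2->B2 leap 6st
  R2 @ bar10.0: B2/G3 m6 -> C3/C4 P8 similar

No (4 violations)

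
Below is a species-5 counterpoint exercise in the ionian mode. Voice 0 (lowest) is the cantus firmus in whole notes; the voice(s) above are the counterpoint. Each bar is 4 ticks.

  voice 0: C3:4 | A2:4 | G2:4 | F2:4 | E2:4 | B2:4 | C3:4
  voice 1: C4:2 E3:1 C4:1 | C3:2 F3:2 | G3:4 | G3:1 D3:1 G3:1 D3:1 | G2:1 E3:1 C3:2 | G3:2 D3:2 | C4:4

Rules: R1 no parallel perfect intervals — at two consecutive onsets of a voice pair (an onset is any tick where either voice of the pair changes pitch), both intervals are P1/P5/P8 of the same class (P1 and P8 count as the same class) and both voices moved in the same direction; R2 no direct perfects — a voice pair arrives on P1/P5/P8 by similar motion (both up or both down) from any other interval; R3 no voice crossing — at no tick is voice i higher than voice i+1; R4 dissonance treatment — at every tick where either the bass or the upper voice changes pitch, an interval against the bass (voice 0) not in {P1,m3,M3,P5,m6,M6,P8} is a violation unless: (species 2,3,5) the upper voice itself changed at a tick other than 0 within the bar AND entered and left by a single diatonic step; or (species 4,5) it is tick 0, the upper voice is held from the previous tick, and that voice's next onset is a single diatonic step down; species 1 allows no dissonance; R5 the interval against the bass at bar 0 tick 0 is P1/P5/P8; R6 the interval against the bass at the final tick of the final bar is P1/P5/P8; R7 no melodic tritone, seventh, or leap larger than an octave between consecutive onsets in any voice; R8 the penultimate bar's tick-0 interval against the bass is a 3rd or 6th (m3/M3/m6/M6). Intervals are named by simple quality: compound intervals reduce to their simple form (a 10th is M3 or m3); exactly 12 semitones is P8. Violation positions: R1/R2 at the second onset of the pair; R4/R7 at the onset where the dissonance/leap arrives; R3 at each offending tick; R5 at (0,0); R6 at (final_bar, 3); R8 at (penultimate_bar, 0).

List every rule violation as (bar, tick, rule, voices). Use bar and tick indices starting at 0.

(3, 0, R4, (0, 1))
(3, 2, R4, (0, 1))
(6, 0, R2, (0, 1))
(6, 0, R7, (1,))

bar 0: v0=C3 v1=C4 downbeat P8
bar 1: v0=A2 v1=C3 downbeat m3
bar 2: v0=G2 v1=G3 downbeat P8
bar 3: v0=F2 v1=G3 downbeat M2
bar 4: v0=E2 v1=G2 downbeat m3
bar 5: v0=B2 v1=G3 downbeat m6
bar 6: v0=C3 v1=C4 downbeat P8
  -> R4 @ bar 3 tick 0 v(0, 1): F2/G3 M2 untreated
  -> R4 @ bar 3 tick 2 v(0, 1): F2/G3 M2 untreated
  -> R2 @ bar 6 tick 0 v(0, 1): B2/D3 m3 -> C3/C4 P8 similar
  -> R7 @ bar 6 tick 0 v(1,): D3->C4 leap 10st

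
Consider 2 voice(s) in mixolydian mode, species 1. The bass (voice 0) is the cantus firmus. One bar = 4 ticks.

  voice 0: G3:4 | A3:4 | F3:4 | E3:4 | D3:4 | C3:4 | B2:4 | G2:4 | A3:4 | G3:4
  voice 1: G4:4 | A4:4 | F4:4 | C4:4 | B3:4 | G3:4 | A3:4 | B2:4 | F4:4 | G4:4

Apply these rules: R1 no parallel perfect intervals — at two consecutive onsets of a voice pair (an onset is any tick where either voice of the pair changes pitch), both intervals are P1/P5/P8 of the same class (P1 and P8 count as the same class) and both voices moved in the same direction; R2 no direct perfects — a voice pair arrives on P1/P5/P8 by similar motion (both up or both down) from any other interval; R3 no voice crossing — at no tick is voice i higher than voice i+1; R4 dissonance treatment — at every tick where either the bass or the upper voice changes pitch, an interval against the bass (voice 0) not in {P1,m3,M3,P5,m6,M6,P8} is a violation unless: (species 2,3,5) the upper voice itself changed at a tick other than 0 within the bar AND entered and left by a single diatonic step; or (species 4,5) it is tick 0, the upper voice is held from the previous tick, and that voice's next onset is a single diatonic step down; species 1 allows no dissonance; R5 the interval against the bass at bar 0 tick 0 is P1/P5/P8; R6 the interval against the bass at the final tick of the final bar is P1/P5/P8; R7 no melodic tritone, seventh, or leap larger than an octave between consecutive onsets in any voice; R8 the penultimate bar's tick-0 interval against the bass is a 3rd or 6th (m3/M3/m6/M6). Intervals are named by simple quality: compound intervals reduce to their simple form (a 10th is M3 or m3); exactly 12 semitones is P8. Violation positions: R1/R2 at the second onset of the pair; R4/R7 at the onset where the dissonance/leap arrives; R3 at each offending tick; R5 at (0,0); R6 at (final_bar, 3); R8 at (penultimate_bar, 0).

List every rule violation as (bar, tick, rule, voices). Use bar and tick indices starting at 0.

bar 0: v0=G3 v1=G4 downbeat P8
bar 1: v0=A3 v1=A4 downbeat P8
bar 2: v0=F3 v1=F4 downbeat P8
bar 3: v0=E3 v1=C4 downbeat m6
bar 4: v0=D3 v1=B3 downbeat M6
bar 5: v0=C3 v1=G3 downbeat P5
bar 6: v0=B2 v1=A3 downbeat m7
bar 7: v0=G2 v1=B2 downbeat M3
bar 8: v0=A3 v1=F4 downbeat m6
bar 9: v0=G3 v1=G4 downbeat P8
  -> R1 @ bar 1 tick 0 v(0, 1): G3/G4 P8 -> A3/A4 P8 similar
  -> R1 @ bar 2 tick 0 v(0, 1): A3/A4 P8 -> F3/F4 P8 similar
  -> R2 @ bar 5 tick 0 v(0, 1): D3/B3 M6 -> C3/G3 P5 similar
  -> R4 @ bar 6 tick 0 v(0, 1): B2/A3 m7 untreated
  -> R7 @ bar 7 tick 0 v(1,): A3->B2 leap 10st
  -> R7 @ bar 8 tick 0 v(0,): G2->A3 leap 14st
  -> R7 @ bar 8 tick 0 v(1,): B2->F4 leap 18st

(1, 0, R1, (0, 1))
(2, 0, R1, (0, 1))
(5, 0, R2, (0, 1))
(6, 0, R4, (0, 1))
(7, 0, R7, (1,))
(8, 0, R7, (0,))
(8, 0, R7, (1,))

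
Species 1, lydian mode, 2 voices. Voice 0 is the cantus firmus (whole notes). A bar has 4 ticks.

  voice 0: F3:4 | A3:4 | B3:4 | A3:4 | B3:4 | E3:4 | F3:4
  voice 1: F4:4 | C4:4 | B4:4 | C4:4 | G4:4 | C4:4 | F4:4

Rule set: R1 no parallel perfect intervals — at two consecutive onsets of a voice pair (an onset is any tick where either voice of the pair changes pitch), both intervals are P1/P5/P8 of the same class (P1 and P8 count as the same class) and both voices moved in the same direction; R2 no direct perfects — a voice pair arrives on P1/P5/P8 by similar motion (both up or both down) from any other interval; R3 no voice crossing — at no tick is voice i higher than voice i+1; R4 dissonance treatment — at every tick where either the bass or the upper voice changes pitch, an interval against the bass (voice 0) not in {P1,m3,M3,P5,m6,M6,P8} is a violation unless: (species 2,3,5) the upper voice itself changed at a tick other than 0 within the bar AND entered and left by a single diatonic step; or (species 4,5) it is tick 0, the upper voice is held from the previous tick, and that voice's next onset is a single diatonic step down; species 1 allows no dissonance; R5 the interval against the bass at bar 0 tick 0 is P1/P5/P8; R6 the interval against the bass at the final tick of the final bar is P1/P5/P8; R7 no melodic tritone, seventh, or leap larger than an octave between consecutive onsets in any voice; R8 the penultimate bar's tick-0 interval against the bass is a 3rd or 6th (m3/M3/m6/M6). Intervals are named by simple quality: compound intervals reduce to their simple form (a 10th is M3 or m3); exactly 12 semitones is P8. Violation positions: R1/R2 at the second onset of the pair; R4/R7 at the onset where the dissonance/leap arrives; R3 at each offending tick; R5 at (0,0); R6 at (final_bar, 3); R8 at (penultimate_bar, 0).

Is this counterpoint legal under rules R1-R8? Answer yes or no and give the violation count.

bar 0: v0=F3 v1=F4 (P8)
bar 1: v0=A3 v1=C4 (m3)
bar 2: v0=B3 v1=B4 (P8)
bar 3: v0=A3 v1=C4 (m3)
bar 4: v0=B3 v1=G4 (m6)
bar 5: v0=E3 v1=C4 (m6)
bar 6: v0=F3 v1=F4 (P8)
  R2 @ bar2.0: A3/C4 m3 -> B3/B4 P8 similar
  R7 @ bar2.0: C4->B4 leap 11st
  R7 @ bar3.0: B4->C4 leap 11st
  R2 @ bar6.0: E3/C4 m6 -> F3/F4 P8 similar

No (4 violations)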